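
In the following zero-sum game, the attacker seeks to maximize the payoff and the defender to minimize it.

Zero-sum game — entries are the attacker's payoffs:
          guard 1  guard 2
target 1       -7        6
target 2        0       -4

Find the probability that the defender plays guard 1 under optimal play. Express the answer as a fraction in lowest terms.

Row minima are -7 and -4, so the attacker's maximin is -4; column maxima are 0 and 6, so the defender's minimax is 0. These differ, so the equilibrium is in mixed strategies.
Let the defender play guard 1 with probability q. The attacker is indifferent when −7q + 6(1−q) = −4(1−q), giving q = 10/17.

10/17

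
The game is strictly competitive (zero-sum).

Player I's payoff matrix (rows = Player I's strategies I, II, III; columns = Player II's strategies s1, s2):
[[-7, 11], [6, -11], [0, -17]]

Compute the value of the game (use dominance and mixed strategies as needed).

-11/35

Row III is strictly dominated by row II, so Player I never plays it.
The remaining 2×2 game on (I, II) × (s1, s2) has no saddle point. Let Player I play I with probability p; indifference gives −7p + 6(1−p) = 11p − 11(1−p), so p = 17/35.
Similarly Player II's optimal q on s1 is 22/35, and the value is -7·(22/35) + (11)·(13/35) = -11/35.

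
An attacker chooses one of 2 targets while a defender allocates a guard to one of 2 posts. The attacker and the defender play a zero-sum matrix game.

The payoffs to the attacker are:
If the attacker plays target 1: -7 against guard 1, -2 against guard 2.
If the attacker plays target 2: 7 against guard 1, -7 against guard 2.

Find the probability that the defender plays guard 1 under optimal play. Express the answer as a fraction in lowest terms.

Row minima are -7 and -7, so the attacker's maximin is -7; column maxima are 7 and -2, so the defender's minimax is -2. These differ, so the equilibrium is in mixed strategies.
Let the defender play guard 1 with probability q. The attacker is indifferent when −7q − 2(1−q) = 7q − 7(1−q), giving q = 5/19.

5/19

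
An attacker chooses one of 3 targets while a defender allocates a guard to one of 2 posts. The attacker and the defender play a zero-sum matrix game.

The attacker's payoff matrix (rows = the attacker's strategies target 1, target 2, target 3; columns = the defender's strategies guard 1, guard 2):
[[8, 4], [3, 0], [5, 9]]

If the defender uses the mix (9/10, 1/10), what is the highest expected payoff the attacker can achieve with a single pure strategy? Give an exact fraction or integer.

target 1: (8)·(9/10) + (4)·(1/10) = 38/5.
target 2: (3)·(9/10) + (0)·(1/10) = 27/10.
target 3: (5)·(9/10) + (9)·(1/10) = 27/5.
The best pure response is target 1 with expected payoff 38/5.

38/5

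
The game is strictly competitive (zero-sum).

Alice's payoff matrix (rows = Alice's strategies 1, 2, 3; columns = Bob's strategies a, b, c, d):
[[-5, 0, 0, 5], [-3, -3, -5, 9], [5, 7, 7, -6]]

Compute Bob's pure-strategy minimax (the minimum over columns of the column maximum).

The worst case (largest entry) in each column is a: 5, b: 7, c: 7, d: 9.
The best (smallest) of these is 5.

5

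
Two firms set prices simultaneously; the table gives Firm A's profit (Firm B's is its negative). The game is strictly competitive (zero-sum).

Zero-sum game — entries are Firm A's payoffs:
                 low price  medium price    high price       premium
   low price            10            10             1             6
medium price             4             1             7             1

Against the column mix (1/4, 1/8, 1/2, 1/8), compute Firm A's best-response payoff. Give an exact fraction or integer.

low price: (10)·(1/4) + (10)·(1/8) + (1)·(1/2) + (6)·(1/8) = 5.
medium price: (4)·(1/4) + (1)·(1/8) + (7)·(1/2) + (1)·(1/8) = 19/4.
The best pure response is low price with expected payoff 5.

5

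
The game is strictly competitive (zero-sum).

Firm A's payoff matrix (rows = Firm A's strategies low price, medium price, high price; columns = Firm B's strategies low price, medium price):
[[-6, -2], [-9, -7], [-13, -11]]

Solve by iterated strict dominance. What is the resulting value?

-6

Row high price is strictly dominated by row low price (-6>-13, -2>-11); eliminate high price.
Row medium price is strictly dominated by row low price (-6>-9, -2>-7); eliminate medium price.
Column medium price is strictly dominated by low price for Firm B (-6<-2); eliminate medium price.
Only (low price, low price) remains, with payoff -6.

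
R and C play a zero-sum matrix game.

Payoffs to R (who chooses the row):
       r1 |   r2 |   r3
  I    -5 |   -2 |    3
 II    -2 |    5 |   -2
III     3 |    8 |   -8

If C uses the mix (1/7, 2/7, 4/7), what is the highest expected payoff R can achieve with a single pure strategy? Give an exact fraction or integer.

3/7

I: (-5)·(1/7) + (-2)·(2/7) + (3)·(4/7) = 3/7.
II: (-2)·(1/7) + (5)·(2/7) + (-2)·(4/7) = 0.
III: (3)·(1/7) + (8)·(2/7) + (-8)·(4/7) = -13/7.
The best pure response is I with expected payoff 3/7.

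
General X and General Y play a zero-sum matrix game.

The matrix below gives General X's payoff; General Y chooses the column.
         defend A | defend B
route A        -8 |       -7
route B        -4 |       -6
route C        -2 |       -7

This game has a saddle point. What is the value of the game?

-6

Row minima: -8, -6, -7 → General X's maximin is -6.
Column maxima: -2, -6 → General Y's minimax is -6.
They coincide at (route B, defend B), so the value is -6.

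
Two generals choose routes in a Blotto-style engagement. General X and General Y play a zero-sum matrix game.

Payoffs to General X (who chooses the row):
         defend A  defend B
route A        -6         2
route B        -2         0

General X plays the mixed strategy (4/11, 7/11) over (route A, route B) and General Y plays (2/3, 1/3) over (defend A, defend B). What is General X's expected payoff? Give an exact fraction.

Against (2/3, 1/3), each row's expected payoff is route A: -10/3; route B: -4/3.
Taking the (4/11, 7/11)-weighted average: (4/11)·(-10/3) + (7/11)·(-4/3) = -68/33.

-68/33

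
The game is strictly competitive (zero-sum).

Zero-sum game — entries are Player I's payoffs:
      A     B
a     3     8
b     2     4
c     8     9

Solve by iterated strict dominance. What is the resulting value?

8

Row a is strictly dominated by row c (8>3, 9>8); eliminate a.
Row b is strictly dominated by row c (8>2, 9>4); eliminate b.
Column B is strictly dominated by A for Player II (8<9); eliminate B.
Only (c, A) remains, with payoff 8.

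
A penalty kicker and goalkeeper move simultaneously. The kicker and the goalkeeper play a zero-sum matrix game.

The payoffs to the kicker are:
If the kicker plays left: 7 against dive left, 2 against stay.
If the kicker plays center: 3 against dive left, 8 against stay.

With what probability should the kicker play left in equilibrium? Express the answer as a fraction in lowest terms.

1/2

Row minima are 2 and 3, so the kicker's maximin is 3; column maxima are 7 and 8, so the goalkeeper's minimax is 7. These differ, so the equilibrium is in mixed strategies.
Let the kicker play left with probability p. The goalkeeper is indifferent when 7p + 3(1−p) = 2p + 8(1−p), giving p = 1/2.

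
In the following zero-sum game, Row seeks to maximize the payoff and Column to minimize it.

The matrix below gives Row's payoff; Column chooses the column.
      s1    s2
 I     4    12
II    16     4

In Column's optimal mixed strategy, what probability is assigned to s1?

Row minima are 4 and 4, so Row's maximin is 4; column maxima are 16 and 12, so Column's minimax is 12. These differ, so the equilibrium is in mixed strategies.
Let Column play s1 with probability q. Row is indifferent when 4q + 12(1−q) = 16q + 4(1−q), giving q = 2/5.

2/5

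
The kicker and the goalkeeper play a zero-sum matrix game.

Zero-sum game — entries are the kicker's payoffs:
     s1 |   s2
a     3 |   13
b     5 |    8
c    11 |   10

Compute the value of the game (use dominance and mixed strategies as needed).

113/11

Row b is strictly dominated by row c, so the kicker never plays it.
The remaining 2×2 game on (a, c) × (s1, s2) has no saddle point. Let the kicker play a with probability p; indifference gives 3p + 11(1−p) = 13p + 10(1−p), so p = 1/11.
Similarly the goalkeeper's optimal q on s1 is 3/11, and the value is 3·(3/11) + (13)·(8/11) = 113/11.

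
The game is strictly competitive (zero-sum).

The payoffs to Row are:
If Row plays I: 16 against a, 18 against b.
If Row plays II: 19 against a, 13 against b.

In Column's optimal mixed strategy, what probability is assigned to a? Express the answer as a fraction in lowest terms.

5/8

Row minima are 16 and 13, so Row's maximin is 16; column maxima are 19 and 18, so Column's minimax is 18. These differ, so the equilibrium is in mixed strategies.
Let Column play a with probability q. Row is indifferent when 16q + 18(1−q) = 19q + 13(1−q), giving q = 5/8.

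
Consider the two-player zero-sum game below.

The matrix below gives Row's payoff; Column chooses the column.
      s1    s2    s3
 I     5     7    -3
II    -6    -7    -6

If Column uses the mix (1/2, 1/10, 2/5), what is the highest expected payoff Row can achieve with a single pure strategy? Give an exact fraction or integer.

2

I: (5)·(1/2) + (7)·(1/10) + (-3)·(2/5) = 2.
II: (-6)·(1/2) + (-7)·(1/10) + (-6)·(2/5) = -61/10.
The best pure response is I with expected payoff 2.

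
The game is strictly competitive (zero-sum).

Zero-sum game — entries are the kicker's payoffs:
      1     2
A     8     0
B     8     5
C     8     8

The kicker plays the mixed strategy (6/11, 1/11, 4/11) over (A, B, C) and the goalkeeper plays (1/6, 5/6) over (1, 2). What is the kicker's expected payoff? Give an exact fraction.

Against (1/6, 5/6), each row's expected payoff is A: 4/3; B: 11/2; C: 8.
Taking the (6/11, 1/11, 4/11)-weighted average: (6/11)·(4/3) + (1/11)·(11/2) + (4/11)·(8) = 91/22.

91/22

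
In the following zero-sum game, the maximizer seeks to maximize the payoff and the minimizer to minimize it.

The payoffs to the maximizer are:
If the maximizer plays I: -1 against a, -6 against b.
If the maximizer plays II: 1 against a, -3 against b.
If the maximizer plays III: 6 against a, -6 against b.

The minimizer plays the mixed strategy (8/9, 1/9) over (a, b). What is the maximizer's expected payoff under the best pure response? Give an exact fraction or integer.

I: (-1)·(8/9) + (-6)·(1/9) = -14/9.
II: (1)·(8/9) + (-3)·(1/9) = 5/9.
III: (6)·(8/9) + (-6)·(1/9) = 14/3.
The best pure response is III with expected payoff 14/3.

14/3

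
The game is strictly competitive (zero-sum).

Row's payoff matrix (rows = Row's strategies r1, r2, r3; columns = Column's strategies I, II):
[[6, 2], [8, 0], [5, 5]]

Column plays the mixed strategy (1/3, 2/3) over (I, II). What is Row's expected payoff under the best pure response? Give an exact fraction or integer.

r1: (6)·(1/3) + (2)·(2/3) = 10/3.
r2: (8)·(1/3) + (0)·(2/3) = 8/3.
r3: (5)·(1/3) + (5)·(2/3) = 5.
The best pure response is r3 with expected payoff 5.

5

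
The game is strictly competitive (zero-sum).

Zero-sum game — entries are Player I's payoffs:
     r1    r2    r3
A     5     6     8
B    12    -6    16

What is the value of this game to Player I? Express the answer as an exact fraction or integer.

102/19

Column r3 is strictly dominated by r1 for Player II (it gives Player I more in every row).
The remaining 2×2 game on (A, B) × (r1, r2) has no saddle point. Let Player I play A with probability p; indifference gives 5p + 12(1−p) = 6p − 6(1−p), so p = 18/19.
Similarly Player II's optimal q on r1 is 12/19, and the value is 5·(12/19) + (6)·(7/19) = 102/19.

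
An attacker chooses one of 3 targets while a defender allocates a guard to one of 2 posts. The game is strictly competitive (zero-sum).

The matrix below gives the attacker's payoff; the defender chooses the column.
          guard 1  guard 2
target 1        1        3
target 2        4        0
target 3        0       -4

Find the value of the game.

2

Row target 3 is strictly dominated by row target 2, so the attacker never plays it.
The remaining 2×2 game on (target 1, target 2) × (guard 1, guard 2) has no saddle point. Let the attacker play target 1 with probability p; indifference gives p + 4(1−p) = 3p, so p = 2/3.
Similarly the defender's optimal q on guard 1 is 1/2, and the value is 1·(1/2) + (3)·(1/2) = 2.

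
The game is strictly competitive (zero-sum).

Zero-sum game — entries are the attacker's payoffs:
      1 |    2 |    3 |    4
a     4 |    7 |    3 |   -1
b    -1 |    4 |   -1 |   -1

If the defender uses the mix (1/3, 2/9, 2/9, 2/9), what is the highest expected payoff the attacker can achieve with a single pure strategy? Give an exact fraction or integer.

10/3

a: (4)·(1/3) + (7)·(2/9) + (3)·(2/9) + (-1)·(2/9) = 10/3.
b: (-1)·(1/3) + (4)·(2/9) + (-1)·(2/9) + (-1)·(2/9) = 1/9.
The best pure response is a with expected payoff 10/3.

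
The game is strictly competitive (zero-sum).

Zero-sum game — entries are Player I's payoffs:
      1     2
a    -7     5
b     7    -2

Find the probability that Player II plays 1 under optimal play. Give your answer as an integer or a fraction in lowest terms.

1/3

Row minima are -7 and -2, so Player I's maximin is -2; column maxima are 7 and 5, so Player II's minimax is 5. These differ, so the equilibrium is in mixed strategies.
Let Player II play 1 with probability q. Player I is indifferent when −7q + 5(1−q) = 7q − 2(1−q), giving q = 1/3.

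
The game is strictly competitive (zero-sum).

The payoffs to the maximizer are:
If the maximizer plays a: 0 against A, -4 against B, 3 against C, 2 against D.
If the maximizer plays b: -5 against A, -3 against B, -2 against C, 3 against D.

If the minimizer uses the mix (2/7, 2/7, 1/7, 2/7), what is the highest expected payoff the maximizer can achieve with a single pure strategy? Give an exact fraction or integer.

-1/7

a: (0)·(2/7) + (-4)·(2/7) + (3)·(1/7) + (2)·(2/7) = -1/7.
b: (-5)·(2/7) + (-3)·(2/7) + (-2)·(1/7) + (3)·(2/7) = -12/7.
The best pure response is a with expected payoff -1/7.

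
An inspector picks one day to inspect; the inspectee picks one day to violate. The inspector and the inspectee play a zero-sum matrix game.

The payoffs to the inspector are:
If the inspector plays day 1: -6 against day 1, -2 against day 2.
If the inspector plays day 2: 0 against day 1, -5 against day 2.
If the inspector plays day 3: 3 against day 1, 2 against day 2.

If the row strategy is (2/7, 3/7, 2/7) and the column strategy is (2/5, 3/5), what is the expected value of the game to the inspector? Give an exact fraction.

-57/35

Against (2/5, 3/5), each row's expected payoff is day 1: -18/5; day 2: -3; day 3: 12/5.
Taking the (2/7, 3/7, 2/7)-weighted average: (2/7)·(-18/5) + (3/7)·(-3) + (2/7)·(12/5) = -57/35.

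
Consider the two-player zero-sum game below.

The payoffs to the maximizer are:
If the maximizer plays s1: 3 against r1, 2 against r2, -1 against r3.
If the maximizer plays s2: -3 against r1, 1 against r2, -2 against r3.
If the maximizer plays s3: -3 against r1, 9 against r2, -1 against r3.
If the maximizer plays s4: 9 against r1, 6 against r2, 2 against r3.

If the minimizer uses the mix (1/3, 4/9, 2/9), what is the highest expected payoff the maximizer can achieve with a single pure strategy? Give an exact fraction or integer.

s1: (3)·(1/3) + (2)·(4/9) + (-1)·(2/9) = 5/3.
s2: (-3)·(1/3) + (1)·(4/9) + (-2)·(2/9) = -1.
s3: (-3)·(1/3) + (9)·(4/9) + (-1)·(2/9) = 25/9.
s4: (9)·(1/3) + (6)·(4/9) + (2)·(2/9) = 55/9.
The best pure response is s4 with expected payoff 55/9.

55/9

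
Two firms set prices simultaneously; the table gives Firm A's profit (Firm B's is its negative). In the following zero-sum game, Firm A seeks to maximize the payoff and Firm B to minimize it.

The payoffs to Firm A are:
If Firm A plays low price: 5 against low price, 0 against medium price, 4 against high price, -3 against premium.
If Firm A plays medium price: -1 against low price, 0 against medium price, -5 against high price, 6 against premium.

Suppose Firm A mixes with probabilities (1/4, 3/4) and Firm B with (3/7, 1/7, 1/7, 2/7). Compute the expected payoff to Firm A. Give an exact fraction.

Against (3/7, 1/7, 1/7, 2/7), each row's expected payoff is low price: 13/7; medium price: 4/7.
Taking the (1/4, 3/4)-weighted average: (1/4)·(13/7) + (3/4)·(4/7) = 25/28.

25/28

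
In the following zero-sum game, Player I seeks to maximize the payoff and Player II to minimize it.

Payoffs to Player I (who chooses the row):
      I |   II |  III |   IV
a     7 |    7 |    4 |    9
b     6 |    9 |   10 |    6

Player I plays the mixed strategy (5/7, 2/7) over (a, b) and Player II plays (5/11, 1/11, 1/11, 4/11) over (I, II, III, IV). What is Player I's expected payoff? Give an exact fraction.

Against (5/11, 1/11, 1/11, 4/11), each row's expected payoff is a: 82/11; b: 73/11.
Taking the (5/7, 2/7)-weighted average: (5/7)·(82/11) + (2/7)·(73/11) = 556/77.

556/77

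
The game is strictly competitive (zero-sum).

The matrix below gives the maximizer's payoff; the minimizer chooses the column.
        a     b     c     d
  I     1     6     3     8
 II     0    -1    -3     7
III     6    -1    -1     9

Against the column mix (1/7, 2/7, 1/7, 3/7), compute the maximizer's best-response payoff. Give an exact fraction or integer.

I: (1)·(1/7) + (6)·(2/7) + (3)·(1/7) + (8)·(3/7) = 40/7.
II: (0)·(1/7) + (-1)·(2/7) + (-3)·(1/7) + (7)·(3/7) = 16/7.
III: (6)·(1/7) + (-1)·(2/7) + (-1)·(1/7) + (9)·(3/7) = 30/7.
The best pure response is I with expected payoff 40/7.

40/7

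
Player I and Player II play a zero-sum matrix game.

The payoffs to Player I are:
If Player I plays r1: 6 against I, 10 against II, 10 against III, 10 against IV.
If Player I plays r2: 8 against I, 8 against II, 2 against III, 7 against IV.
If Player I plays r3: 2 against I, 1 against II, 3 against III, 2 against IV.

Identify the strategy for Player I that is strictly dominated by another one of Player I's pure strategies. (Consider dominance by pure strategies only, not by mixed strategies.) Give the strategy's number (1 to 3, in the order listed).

3

Compare r3 with r1: 6 > 2, 10 > 1, 10 > 3, 10 > 2.
So r1 strictly dominates r3 for Player I; r3 is strictly dominated.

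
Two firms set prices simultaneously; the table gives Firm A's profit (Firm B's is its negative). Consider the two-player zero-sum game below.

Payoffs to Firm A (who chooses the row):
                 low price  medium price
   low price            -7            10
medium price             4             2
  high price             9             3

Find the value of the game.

111/23

Row medium price is strictly dominated by row high price, so Firm A never plays it.
The remaining 2×2 game on (low price, high price) × (low price, medium price) has no saddle point. Let Firm A play low price with probability p; indifference gives −7p + 9(1−p) = 10p + 3(1−p), so p = 6/23.
Similarly Firm B's optimal q on low price is 7/23, and the value is -7·(7/23) + (10)·(16/23) = 111/23.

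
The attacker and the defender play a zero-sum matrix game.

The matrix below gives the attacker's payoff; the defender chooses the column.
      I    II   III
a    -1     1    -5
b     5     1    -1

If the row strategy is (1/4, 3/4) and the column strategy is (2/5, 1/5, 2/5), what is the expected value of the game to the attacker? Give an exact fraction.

4/5

Against (2/5, 1/5, 2/5), each row's expected payoff is a: -11/5; b: 9/5.
Taking the (1/4, 3/4)-weighted average: (1/4)·(-11/5) + (3/4)·(9/5) = 4/5.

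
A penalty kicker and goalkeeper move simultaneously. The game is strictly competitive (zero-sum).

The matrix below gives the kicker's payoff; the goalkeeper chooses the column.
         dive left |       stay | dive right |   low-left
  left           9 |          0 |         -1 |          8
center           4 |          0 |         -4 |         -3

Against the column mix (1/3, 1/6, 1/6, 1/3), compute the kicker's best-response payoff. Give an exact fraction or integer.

left: (9)·(1/3) + (0)·(1/6) + (-1)·(1/6) + (8)·(1/3) = 11/2.
center: (4)·(1/3) + (0)·(1/6) + (-4)·(1/6) + (-3)·(1/3) = -1/3.
The best pure response is left with expected payoff 11/2.

11/2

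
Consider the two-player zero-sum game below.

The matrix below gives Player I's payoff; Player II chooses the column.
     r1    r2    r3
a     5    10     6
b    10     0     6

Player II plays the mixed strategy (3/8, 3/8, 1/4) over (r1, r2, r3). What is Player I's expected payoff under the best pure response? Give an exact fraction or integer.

57/8

a: (5)·(3/8) + (10)·(3/8) + (6)·(1/4) = 57/8.
b: (10)·(3/8) + (0)·(3/8) + (6)·(1/4) = 21/4.
The best pure response is a with expected payoff 57/8.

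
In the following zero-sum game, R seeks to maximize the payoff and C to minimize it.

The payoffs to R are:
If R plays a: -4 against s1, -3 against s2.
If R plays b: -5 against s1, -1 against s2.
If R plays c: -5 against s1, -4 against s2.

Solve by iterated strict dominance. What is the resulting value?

Row c is strictly dominated by row a (-4>-5, -3>-4); eliminate c.
Column s2 is strictly dominated by s1 for C (-4<-3, -5<-1); eliminate s2.
Row b is strictly dominated by row a (-4>-5); eliminate b.
Only (a, s1) remains, with payoff -4.

-4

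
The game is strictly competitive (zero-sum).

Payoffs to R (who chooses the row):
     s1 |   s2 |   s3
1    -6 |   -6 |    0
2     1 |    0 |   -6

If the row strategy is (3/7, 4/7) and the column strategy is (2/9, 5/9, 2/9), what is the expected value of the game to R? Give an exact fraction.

Against (2/9, 5/9, 2/9), each row's expected payoff is 1: -14/3; 2: -10/9.
Taking the (3/7, 4/7)-weighted average: (3/7)·(-14/3) + (4/7)·(-10/9) = -166/63.

-166/63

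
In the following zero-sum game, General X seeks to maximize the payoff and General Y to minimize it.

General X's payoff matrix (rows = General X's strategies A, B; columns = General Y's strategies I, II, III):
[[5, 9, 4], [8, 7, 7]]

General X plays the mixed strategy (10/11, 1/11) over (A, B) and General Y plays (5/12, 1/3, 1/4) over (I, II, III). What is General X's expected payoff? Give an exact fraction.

273/44

Against (5/12, 1/3, 1/4), each row's expected payoff is A: 73/12; B: 89/12.
Taking the (10/11, 1/11)-weighted average: (10/11)·(73/12) + (1/11)·(89/12) = 273/44.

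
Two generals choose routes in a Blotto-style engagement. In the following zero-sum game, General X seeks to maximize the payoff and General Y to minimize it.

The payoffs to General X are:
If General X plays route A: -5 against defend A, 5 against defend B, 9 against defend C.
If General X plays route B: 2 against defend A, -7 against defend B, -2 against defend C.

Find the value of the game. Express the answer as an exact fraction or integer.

-25/19

Column defend C is strictly dominated by defend B for General Y (it gives General X more in every row).
The remaining 2×2 game on (route A, route B) × (defend A, defend B) has no saddle point. Let General X play route A with probability p; indifference gives −5p + 2(1−p) = 5p − 7(1−p), so p = 9/19.
Similarly General Y's optimal q on defend A is 12/19, and the value is -5·(12/19) + (5)·(7/19) = -25/19.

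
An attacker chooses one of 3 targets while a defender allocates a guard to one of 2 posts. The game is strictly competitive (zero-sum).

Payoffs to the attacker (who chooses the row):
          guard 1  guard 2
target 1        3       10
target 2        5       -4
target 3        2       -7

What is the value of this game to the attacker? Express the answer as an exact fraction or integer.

31/8

Row target 3 is strictly dominated by row target 2, so the attacker never plays it.
The remaining 2×2 game on (target 1, target 2) × (guard 1, guard 2) has no saddle point. Let the attacker play target 1 with probability p; indifference gives 3p + 5(1−p) = 10p − 4(1−p), so p = 9/16.
Similarly the defender's optimal q on guard 1 is 7/8, and the value is 3·(7/8) + (10)·(1/8) = 31/8.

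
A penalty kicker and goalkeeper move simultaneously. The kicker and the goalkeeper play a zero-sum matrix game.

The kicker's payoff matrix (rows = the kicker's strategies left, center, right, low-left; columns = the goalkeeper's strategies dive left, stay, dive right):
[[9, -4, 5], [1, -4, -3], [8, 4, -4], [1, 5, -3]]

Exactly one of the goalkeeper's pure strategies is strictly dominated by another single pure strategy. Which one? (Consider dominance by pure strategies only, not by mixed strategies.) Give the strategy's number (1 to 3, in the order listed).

1

The goalkeeper prefers columns that give the kicker less. Compare dive left with dive right: 5 < 9, -3 < 1, -4 < 8, -3 < 1.
So dive right strictly dominates dive left for the goalkeeper; dive left is strictly dominated.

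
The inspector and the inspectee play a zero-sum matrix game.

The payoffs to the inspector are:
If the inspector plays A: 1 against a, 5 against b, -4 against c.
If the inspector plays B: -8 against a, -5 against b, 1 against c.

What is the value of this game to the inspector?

-31/14

Column b is strictly dominated by a for the inspectee (it gives the inspector more in every row).
The remaining 2×2 game on (A, B) × (a, c) has no saddle point. Let the inspector play A with probability p; indifference gives p − 8(1−p) = −4p + (1−p), so p = 9/14.
Similarly the inspectee's optimal q on a is 5/14, and the value is 1·(5/14) + (-4)·(9/14) = -31/14.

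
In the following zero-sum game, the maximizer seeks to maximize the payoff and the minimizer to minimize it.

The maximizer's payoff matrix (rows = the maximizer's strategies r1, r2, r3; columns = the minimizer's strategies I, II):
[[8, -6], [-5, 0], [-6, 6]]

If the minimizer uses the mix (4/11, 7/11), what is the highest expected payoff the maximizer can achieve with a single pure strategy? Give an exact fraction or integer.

r1: (8)·(4/11) + (-6)·(7/11) = -10/11.
r2: (-5)·(4/11) + (0)·(7/11) = -20/11.
r3: (-6)·(4/11) + (6)·(7/11) = 18/11.
The best pure response is r3 with expected payoff 18/11.

18/11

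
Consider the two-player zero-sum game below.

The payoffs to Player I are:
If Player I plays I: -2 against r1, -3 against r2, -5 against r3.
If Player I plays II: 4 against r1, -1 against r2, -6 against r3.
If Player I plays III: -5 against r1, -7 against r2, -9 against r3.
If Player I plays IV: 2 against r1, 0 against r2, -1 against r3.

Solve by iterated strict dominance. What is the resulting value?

-1

Row I is strictly dominated by row IV (2>-2, 0>-3, -1>-5); eliminate I.
Column r1 is strictly dominated by r2 for Player II (-1<4, -7<-5, 0<2); eliminate r1.
Row III is strictly dominated by row II (-1>-7, -6>-9); eliminate III.
Row II is strictly dominated by row IV (0>-1, -1>-6); eliminate II.
Column r2 is strictly dominated by r3 for Player II (-1<0); eliminate r2.
Only (IV, r3) remains, with payoff -1.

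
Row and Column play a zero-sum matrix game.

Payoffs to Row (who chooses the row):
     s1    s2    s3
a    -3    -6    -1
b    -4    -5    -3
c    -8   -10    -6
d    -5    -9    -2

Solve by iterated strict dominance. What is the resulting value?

Row c is strictly dominated by row a (-3>-8, -6>-10, -1>-6); eliminate c.
Column s1 is strictly dominated by s2 for Column (-6<-3, -5<-4, -9<-5); eliminate s1.
Column s3 is strictly dominated by s2 for Column (-6<-1, -5<-3, -9<-2); eliminate s3.
Row a is strictly dominated by row b (-5>-6); eliminate a.
Row d is strictly dominated by row b (-5>-9); eliminate d.
Only (b, s2) remains, with payoff -5.

-5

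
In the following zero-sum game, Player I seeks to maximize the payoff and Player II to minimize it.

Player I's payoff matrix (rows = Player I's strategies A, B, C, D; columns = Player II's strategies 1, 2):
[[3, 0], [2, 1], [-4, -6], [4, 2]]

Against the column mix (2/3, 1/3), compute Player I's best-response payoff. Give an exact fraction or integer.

A: (3)·(2/3) + (0)·(1/3) = 2.
B: (2)·(2/3) + (1)·(1/3) = 5/3.
C: (-4)·(2/3) + (-6)·(1/3) = -14/3.
D: (4)·(2/3) + (2)·(1/3) = 10/3.
The best pure response is D with expected payoff 10/3.

10/3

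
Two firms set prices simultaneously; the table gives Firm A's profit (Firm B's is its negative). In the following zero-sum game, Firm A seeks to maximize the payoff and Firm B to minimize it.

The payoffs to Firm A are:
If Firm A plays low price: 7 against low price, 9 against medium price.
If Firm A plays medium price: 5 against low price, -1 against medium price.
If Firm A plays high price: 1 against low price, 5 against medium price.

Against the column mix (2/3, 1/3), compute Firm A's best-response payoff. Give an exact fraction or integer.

23/3

low price: (7)·(2/3) + (9)·(1/3) = 23/3.
medium price: (5)·(2/3) + (-1)·(1/3) = 3.
high price: (1)·(2/3) + (5)·(1/3) = 7/3.
The best pure response is low price with expected payoff 23/3.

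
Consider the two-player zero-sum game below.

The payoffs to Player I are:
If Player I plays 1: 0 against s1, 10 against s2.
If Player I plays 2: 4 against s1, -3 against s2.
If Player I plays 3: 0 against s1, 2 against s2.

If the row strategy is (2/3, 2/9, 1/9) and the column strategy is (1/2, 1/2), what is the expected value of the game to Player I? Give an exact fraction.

Against (1/2, 1/2), each row's expected payoff is 1: 5; 2: 1/2; 3: 1.
Taking the (2/3, 2/9, 1/9)-weighted average: (2/3)·(5) + (2/9)·(1/2) + (1/9)·(1) = 32/9.

32/9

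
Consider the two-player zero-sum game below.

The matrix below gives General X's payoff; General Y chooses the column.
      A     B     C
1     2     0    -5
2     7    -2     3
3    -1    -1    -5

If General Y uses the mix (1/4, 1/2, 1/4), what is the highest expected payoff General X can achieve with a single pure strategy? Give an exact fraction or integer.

1: (2)·(1/4) + (0)·(1/2) + (-5)·(1/4) = -3/4.
2: (7)·(1/4) + (-2)·(1/2) + (3)·(1/4) = 3/2.
3: (-1)·(1/4) + (-1)·(1/2) + (-5)·(1/4) = -2.
The best pure response is 2 with expected payoff 3/2.

3/2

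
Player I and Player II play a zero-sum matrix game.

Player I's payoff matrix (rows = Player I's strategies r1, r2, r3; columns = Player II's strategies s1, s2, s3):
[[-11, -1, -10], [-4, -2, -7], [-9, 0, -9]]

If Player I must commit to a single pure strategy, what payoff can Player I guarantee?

The worst-case payoff for each row is r1: -11, r2: -7, r3: -9.
The best of these is -7.

-7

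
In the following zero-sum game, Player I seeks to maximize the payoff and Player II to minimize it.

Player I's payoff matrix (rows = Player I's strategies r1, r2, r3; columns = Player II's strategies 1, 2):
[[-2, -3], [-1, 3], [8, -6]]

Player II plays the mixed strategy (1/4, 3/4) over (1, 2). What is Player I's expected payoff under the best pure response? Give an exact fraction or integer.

r1: (-2)·(1/4) + (-3)·(3/4) = -11/4.
r2: (-1)·(1/4) + (3)·(3/4) = 2.
r3: (8)·(1/4) + (-6)·(3/4) = -5/2.
The best pure response is r2 with expected payoff 2.

2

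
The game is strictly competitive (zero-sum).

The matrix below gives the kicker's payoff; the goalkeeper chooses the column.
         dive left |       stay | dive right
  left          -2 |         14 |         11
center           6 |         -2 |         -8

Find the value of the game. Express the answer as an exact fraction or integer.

Column stay is strictly dominated by dive right for the goalkeeper (it gives the kicker more in every row).
The remaining 2×2 game on (left, center) × (dive left, dive right) has no saddle point. Let the kicker play left with probability p; indifference gives −2p + 6(1−p) = 11p − 8(1−p), so p = 14/27.
Similarly the goalkeeper's optimal q on dive left is 19/27, and the value is -2·(19/27) + (11)·(8/27) = 50/27.

50/27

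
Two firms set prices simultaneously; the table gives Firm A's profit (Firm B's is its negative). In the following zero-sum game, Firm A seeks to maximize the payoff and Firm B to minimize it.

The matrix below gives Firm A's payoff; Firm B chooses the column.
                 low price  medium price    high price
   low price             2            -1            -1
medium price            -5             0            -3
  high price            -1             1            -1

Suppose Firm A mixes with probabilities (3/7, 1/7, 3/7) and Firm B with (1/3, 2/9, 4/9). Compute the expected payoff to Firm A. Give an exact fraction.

Against (1/3, 2/9, 4/9), each row's expected payoff is low price: 0; medium price: -3; high price: -5/9.
Taking the (3/7, 1/7, 3/7)-weighted average: (3/7)·(0) + (1/7)·(-3) + (3/7)·(-5/9) = -2/3.

-2/3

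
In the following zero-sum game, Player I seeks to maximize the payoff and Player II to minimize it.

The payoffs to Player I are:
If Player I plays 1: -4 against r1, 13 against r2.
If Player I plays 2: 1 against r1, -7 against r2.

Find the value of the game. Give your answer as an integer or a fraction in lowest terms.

Row minima are -4 and -7, so Player I's maximin is -4; column maxima are 1 and 13, so Player II's minimax is 1. These differ, so the equilibrium is in mixed strategies.
Let Player I play 1 with probability p. Player II is indifferent when −4p + (1−p) = 13p − 7(1−p), giving p = 8/25.
Let Player II play r1 with probability q. Player I is indifferent when −4q + 13(1−q) = q − 7(1−q), giving q = 4/5.
The value is -4·(4/5) + (13)·(1/5) = -3/5.

-3/5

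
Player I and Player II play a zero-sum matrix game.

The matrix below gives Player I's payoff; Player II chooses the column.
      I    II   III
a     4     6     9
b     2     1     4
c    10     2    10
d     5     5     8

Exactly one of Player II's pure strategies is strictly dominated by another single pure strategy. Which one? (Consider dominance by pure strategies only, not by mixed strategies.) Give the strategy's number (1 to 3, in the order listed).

3

Player II prefers columns that give Player I less. Compare III with II: 6 < 9, 1 < 4, 2 < 10, 5 < 8.
So II strictly dominates III for Player II; III is strictly dominated.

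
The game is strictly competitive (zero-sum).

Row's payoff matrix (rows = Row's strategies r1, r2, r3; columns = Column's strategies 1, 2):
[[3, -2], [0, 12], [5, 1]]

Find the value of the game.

15/4

Row r1 is strictly dominated by row r3, so Row never plays it.
The remaining 2×2 game on (r2, r3) × (1, 2) has no saddle point. Let Row play r2 with probability p; indifference gives 5(1−p) = 12p + (1−p), so p = 1/4.
Similarly Column's optimal q on 1 is 11/16, and the value is 0·(11/16) + (12)·(5/16) = 15/4.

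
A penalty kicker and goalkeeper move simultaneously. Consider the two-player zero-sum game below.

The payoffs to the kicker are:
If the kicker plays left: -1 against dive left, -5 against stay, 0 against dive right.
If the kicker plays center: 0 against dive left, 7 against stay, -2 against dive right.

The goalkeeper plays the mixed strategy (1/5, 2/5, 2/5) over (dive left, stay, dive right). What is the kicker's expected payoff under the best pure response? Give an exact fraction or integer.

left: (-1)·(1/5) + (-5)·(2/5) + (0)·(2/5) = -11/5.
center: (0)·(1/5) + (7)·(2/5) + (-2)·(2/5) = 2.
The best pure response is center with expected payoff 2.

2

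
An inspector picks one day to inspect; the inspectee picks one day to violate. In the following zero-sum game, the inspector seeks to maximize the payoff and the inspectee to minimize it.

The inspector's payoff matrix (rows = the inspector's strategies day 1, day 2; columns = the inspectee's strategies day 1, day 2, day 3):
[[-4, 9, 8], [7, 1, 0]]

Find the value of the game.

Column day 2 is strictly dominated by day 3 for the inspectee (it gives the inspector more in every row).
The remaining 2×2 game on (day 1, day 2) × (day 1, day 3) has no saddle point. Let the inspector play day 1 with probability p; indifference gives −4p + 7(1−p) = 8p, so p = 7/19.
Similarly the inspectee's optimal q on day 1 is 8/19, and the value is -4·(8/19) + (8)·(11/19) = 56/19.

56/19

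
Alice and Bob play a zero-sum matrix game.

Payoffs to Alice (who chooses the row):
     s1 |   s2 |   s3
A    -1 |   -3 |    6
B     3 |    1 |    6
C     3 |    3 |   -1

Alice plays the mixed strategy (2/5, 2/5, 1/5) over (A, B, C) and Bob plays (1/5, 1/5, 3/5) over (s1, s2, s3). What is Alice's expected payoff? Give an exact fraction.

3

Against (1/5, 1/5, 3/5), each row's expected payoff is A: 14/5; B: 22/5; C: 3/5.
Taking the (2/5, 2/5, 1/5)-weighted average: (2/5)·(14/5) + (2/5)·(22/5) + (1/5)·(3/5) = 3.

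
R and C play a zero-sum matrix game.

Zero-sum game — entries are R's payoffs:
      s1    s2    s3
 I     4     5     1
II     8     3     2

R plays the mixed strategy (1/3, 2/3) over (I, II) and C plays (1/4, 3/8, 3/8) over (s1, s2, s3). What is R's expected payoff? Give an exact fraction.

11/3

Against (1/4, 3/8, 3/8), each row's expected payoff is I: 13/4; II: 31/8.
Taking the (1/3, 2/3)-weighted average: (1/3)·(13/4) + (2/3)·(31/8) = 11/3.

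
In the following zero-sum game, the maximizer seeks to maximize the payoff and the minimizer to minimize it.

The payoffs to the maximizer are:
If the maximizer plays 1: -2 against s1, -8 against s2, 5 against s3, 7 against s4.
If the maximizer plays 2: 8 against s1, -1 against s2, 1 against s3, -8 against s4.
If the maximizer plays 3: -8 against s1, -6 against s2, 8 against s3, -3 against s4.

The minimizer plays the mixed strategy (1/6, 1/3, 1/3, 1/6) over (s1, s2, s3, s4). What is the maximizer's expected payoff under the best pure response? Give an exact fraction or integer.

1: (-2)·(1/6) + (-8)·(1/3) + (5)·(1/3) + (7)·(1/6) = -1/6.
2: (8)·(1/6) + (-1)·(1/3) + (1)·(1/3) + (-8)·(1/6) = 0.
3: (-8)·(1/6) + (-6)·(1/3) + (8)·(1/3) + (-3)·(1/6) = -7/6.
The best pure response is 2 with expected payoff 0.

0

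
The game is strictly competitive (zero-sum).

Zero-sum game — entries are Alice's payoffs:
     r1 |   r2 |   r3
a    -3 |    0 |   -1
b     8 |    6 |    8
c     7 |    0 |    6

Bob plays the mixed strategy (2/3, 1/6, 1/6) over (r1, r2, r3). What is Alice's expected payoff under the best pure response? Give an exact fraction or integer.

a: (-3)·(2/3) + (0)·(1/6) + (-1)·(1/6) = -13/6.
b: (8)·(2/3) + (6)·(1/6) + (8)·(1/6) = 23/3.
c: (7)·(2/3) + (0)·(1/6) + (6)·(1/6) = 17/3.
The best pure response is b with expected payoff 23/3.

23/3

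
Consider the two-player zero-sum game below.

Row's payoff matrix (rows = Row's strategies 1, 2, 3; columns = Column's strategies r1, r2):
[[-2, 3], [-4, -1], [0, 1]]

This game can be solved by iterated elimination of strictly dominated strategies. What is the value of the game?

0

Column r2 is strictly dominated by r1 for Column (-2<3, -4<-1, 0<1); eliminate r2.
Row 1 is strictly dominated by row 3 (0>-2); eliminate 1.
Row 2 is strictly dominated by row 3 (0>-4); eliminate 2.
Only (3, r1) remains, with payoff 0.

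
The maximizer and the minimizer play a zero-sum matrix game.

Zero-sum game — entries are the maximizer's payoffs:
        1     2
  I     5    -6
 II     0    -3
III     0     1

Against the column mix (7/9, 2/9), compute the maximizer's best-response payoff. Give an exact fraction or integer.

I: (5)·(7/9) + (-6)·(2/9) = 23/9.
II: (0)·(7/9) + (-3)·(2/9) = -2/3.
III: (0)·(7/9) + (1)·(2/9) = 2/9.
The best pure response is I with expected payoff 23/9.

23/9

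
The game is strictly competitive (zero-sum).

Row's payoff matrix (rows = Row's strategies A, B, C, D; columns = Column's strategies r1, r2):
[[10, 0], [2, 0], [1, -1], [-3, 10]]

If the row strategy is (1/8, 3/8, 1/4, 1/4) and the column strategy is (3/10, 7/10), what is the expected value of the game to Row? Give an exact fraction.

81/40

Against (3/10, 7/10), each row's expected payoff is A: 3; B: 3/5; C: -2/5; D: 61/10.
Taking the (1/8, 3/8, 1/4, 1/4)-weighted average: (1/8)·(3) + (3/8)·(3/5) + (1/4)·(-2/5) + (1/4)·(61/10) = 81/40.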